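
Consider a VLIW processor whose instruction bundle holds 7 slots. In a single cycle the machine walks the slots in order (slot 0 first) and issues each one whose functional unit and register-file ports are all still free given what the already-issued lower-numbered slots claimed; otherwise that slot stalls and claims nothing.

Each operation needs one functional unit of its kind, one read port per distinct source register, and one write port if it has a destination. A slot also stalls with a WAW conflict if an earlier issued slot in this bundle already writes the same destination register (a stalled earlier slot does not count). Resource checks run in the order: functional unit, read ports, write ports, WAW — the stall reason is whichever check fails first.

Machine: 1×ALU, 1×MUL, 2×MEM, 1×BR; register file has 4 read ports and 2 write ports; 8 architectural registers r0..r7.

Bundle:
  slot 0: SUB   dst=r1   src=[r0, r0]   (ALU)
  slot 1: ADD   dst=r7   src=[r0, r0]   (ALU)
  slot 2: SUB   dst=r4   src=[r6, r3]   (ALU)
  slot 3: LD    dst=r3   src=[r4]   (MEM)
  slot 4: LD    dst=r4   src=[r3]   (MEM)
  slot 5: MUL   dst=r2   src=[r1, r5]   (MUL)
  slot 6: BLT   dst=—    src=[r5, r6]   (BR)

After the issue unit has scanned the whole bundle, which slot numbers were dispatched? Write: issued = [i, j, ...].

(0) want 1×ALU +1rd +1wr — yes → AL0|MU1|ME2|BR1|rd3|wr1
(1) want 1×ALU +1rd +1wr — FU → AL0|MU1|ME2|BR1|rd3|wr1
(2) want 1×ALU +2rd +1wr — FU → AL0|MU1|ME2|BR1|rd3|wr1
(3) want 1×MEM +1rd +1wr — yes → AL0|MU1|ME1|BR1|rd2|wr0
(4) want 1×MEM +1rd +1wr — WR_PORT → AL0|MU1|ME1|BR1|rd2|wr0
(5) want 1×MUL +2rd +1wr — WR_PORT → AL0|MU1|ME1|BR1|rd2|wr0
(6) want 1×BR +2rd +0wr — yes → AL0|MU1|ME1|BR0|rd0|wr0

issued = [0, 3, 6]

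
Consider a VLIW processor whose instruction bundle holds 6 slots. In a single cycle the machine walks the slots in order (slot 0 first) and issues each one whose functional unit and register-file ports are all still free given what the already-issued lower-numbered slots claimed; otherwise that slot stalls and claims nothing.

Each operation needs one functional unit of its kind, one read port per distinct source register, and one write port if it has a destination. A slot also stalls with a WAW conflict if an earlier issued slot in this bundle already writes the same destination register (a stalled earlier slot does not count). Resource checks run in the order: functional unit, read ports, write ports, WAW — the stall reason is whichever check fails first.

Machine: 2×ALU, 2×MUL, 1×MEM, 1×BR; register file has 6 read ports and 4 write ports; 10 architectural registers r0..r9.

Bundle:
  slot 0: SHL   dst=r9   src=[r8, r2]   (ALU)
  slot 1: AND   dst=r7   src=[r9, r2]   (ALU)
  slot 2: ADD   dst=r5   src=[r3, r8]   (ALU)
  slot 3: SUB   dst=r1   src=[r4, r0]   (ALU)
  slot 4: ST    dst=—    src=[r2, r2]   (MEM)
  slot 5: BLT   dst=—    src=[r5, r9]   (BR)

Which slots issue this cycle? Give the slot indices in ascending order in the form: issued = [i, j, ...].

[0] ALU needs rd=2 wr=1: ok; after: ALU=1 MUL=2 MEM=1 BR=1, R=4, W=3
[1] ALU needs rd=2 wr=1: ok; after: ALU=0 MUL=2 MEM=1 BR=1, R=2, W=2
[2] ALU needs rd=2 wr=1: FU; after: ALU=0 MUL=2 MEM=1 BR=1, R=2, W=2
[3] ALU needs rd=2 wr=1: FU; after: ALU=0 MUL=2 MEM=1 BR=1, R=2, W=2
[4] MEM needs rd=1 wr=0: ok; after: ALU=0 MUL=2 MEM=0 BR=1, R=1, W=2
[5] BR needs rd=2 wr=0: RD_PORT; after: ALU=0 MUL=2 MEM=0 BR=1, R=1, W=2

issued = [0, 1, 4]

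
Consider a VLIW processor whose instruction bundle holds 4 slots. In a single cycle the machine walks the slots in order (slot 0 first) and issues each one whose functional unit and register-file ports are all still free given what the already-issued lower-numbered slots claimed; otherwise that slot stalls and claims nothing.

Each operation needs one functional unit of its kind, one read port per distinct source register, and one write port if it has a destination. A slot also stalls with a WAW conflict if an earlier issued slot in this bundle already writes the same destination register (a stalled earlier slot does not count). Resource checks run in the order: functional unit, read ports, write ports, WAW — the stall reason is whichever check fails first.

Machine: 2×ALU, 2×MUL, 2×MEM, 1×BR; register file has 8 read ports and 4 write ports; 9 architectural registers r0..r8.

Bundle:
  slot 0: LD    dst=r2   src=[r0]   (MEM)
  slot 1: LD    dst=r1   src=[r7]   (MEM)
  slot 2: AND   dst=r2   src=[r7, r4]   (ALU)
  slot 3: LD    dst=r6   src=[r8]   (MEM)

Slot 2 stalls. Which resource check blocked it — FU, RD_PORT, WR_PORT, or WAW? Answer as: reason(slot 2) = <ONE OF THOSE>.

reason(slot 2) = WAW

slot 0 (MEM): ISSUE — free A2,Mu2,Ld1,B1 rp7 wp3
slot 1 (MEM): ISSUE — free A2,Mu2,Ld0,B1 rp6 wp2
slot 2 (ALU): stall WAW — free A2,Mu2,Ld0,B1 rp6 wp2
slot 3 (MEM): stall FU — free A2,Mu2,Ld0,B1 rp6 wp2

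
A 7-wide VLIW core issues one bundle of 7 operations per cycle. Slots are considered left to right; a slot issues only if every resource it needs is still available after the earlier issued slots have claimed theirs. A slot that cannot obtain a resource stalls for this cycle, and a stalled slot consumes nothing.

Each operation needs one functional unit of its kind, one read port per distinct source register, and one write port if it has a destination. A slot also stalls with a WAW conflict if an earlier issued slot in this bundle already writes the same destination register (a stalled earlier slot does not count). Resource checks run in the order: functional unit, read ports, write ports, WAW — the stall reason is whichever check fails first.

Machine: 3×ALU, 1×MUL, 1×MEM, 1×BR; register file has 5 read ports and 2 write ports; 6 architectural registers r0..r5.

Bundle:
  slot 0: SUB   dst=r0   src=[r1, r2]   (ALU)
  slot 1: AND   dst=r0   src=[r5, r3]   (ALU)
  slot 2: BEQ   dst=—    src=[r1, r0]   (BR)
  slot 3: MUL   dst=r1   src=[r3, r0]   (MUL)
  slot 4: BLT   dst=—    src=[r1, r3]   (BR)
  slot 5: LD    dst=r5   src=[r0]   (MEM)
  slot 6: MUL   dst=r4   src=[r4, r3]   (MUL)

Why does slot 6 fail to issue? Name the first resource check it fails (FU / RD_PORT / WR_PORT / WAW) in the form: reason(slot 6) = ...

reason(slot 6) = RD_PORT

  0. ALU→r0 ⇒ go  {2A/1Mu/1Ld/1B | 3r 1w}
  1. ALU→r0 ⇒ no(WAW)  {2A/1Mu/1Ld/1B | 3r 1w}
  2. BR ⇒ go  {2A/1Mu/1Ld/0B | 1r 1w}
  3. MUL→r1 ⇒ no(RD_PORT)  {2A/1Mu/1Ld/0B | 1r 1w}
  4. BR ⇒ no(FU)  {2A/1Mu/1Ld/0B | 1r 1w}
  5. MEM→r5 ⇒ go  {2A/1Mu/0Ld/0B | 0r 0w}
  6. MUL→r4 ⇒ no(RD_PORT)  {2A/1Mu/0Ld/0B | 0r 0w}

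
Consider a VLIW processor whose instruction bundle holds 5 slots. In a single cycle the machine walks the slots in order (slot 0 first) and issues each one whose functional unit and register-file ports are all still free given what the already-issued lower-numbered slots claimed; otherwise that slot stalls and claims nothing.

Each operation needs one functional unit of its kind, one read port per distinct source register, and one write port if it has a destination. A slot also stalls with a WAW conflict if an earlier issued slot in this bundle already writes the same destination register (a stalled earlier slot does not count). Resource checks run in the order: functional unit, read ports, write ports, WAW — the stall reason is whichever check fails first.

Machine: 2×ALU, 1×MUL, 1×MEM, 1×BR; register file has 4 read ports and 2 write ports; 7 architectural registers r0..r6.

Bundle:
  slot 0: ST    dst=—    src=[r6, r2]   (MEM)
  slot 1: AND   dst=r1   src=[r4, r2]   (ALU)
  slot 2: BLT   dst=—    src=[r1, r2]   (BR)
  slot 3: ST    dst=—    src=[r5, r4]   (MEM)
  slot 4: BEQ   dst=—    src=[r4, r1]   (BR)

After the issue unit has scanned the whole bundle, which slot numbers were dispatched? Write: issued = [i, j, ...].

  0. MEM ⇒ go  {2A/1Mu/0Ld/1B | 2r 2w}
  1. ALU→r1 ⇒ go  {1A/1Mu/0Ld/1B | 0r 1w}
  2. BR ⇒ no(RD_PORT)  {1A/1Mu/0Ld/1B | 0r 1w}
  3. MEM ⇒ no(FU)  {1A/1Mu/0Ld/1B | 0r 1w}
  4. BR ⇒ no(RD_PORT)  {1A/1Mu/0Ld/1B | 0r 1w}

issued = [0, 1]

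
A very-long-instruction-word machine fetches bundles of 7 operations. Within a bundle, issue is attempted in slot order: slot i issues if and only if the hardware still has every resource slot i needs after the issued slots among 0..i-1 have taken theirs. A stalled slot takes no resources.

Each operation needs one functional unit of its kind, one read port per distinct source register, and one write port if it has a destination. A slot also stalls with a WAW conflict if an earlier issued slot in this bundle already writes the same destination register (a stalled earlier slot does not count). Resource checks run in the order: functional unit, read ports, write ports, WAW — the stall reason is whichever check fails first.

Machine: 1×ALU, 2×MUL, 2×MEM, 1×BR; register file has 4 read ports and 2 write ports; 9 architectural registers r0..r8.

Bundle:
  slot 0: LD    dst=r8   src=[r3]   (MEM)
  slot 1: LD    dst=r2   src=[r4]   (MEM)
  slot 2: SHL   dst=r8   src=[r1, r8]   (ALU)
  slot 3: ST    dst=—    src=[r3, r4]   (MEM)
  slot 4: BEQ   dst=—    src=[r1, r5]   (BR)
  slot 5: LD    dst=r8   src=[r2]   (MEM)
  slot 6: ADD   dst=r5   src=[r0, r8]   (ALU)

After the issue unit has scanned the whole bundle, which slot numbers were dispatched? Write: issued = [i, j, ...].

issued = [0, 1, 4]

#0 MEM src=r3 dispatched  <A:1 Mu:2 Ld:1 B:1 rd:3 wr:1>
#1 MEM src=r4 dispatched  <A:1 Mu:2 Ld:0 B:1 rd:2 wr:0>
#2 ALU src=r1,r8 held:WR_PORT  <A:1 Mu:2 Ld:0 B:1 rd:2 wr:0>
#3 MEM src=r3,r4 held:FU  <A:1 Mu:2 Ld:0 B:1 rd:2 wr:0>
#4 BR src=r1,r5 dispatched  <A:1 Mu:2 Ld:0 B:0 rd:0 wr:0>
#5 MEM src=r2 held:FU  <A:1 Mu:2 Ld:0 B:0 rd:0 wr:0>
#6 ALU src=r0,r8 held:RD_PORT  <A:1 Mu:2 Ld:0 B:0 rd:0 wr:0>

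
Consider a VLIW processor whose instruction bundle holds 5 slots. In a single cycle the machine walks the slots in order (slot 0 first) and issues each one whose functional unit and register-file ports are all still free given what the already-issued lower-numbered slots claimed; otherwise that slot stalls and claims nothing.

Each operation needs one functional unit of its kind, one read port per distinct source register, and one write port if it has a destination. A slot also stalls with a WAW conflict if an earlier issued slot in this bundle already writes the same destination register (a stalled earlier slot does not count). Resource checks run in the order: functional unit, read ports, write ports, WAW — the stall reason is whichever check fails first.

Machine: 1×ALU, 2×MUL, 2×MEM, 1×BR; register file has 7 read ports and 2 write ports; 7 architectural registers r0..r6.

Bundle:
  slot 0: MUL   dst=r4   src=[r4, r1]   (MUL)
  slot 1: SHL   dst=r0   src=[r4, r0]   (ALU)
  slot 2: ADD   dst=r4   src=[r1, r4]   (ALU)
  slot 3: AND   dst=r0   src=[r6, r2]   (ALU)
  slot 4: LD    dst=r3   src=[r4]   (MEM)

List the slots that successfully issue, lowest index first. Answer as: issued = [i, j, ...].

issued = [0, 1]

[0] MUL needs rd=2 wr=1: ok; after: ALU=1 MUL=1 MEM=2 BR=1, R=5, W=1
[1] ALU needs rd=2 wr=1: ok; after: ALU=0 MUL=1 MEM=2 BR=1, R=3, W=0
[2] ALU needs rd=2 wr=1: FU; after: ALU=0 MUL=1 MEM=2 BR=1, R=3, W=0
[3] ALU needs rd=2 wr=1: FU; after: ALU=0 MUL=1 MEM=2 BR=1, R=3, W=0
[4] MEM needs rd=1 wr=1: WR_PORT; after: ALU=0 MUL=1 MEM=2 BR=1, R=3, W=0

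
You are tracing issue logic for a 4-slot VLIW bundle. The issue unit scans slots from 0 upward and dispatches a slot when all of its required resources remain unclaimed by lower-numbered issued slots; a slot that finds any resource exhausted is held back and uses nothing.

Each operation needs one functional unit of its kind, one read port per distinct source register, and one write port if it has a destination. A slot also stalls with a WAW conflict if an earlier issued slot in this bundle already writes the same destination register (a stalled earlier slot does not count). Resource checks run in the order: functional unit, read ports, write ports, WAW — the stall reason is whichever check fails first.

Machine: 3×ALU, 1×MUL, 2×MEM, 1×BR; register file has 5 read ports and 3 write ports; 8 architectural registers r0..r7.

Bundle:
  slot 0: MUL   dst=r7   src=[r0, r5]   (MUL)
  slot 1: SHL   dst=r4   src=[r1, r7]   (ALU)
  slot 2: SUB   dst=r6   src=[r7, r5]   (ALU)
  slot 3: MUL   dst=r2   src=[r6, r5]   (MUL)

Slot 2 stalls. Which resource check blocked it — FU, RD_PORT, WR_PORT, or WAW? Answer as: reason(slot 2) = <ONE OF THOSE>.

reason(slot 2) = RD_PORT

  0. MUL→r7 ⇒ go  {3A/0Mu/2Ld/1B | 3r 2w}
  1. ALU→r4 ⇒ go  {2A/0Mu/2Ld/1B | 1r 1w}
  2. ALU→r6 ⇒ no(RD_PORT)  {2A/0Mu/2Ld/1B | 1r 1w}
  3. MUL→r2 ⇒ no(FU)  {2A/0Mu/2Ld/1B | 1r 1w}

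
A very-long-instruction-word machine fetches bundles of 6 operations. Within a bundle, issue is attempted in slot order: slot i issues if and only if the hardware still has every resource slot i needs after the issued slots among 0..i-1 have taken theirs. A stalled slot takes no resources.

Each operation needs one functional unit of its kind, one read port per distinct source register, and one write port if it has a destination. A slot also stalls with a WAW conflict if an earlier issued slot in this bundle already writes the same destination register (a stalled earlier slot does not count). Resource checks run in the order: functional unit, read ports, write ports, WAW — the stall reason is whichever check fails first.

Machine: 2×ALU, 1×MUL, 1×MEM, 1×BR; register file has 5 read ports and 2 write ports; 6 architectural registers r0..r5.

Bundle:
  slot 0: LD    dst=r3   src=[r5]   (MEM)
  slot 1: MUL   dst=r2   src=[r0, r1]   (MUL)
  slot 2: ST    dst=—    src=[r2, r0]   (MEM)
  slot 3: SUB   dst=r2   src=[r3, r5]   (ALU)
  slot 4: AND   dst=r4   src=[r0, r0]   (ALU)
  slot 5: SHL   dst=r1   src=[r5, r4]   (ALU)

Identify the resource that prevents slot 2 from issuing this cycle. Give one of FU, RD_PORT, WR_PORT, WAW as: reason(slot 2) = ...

reason(slot 2) = FU

#0 MEM src=r5 dispatched  <A:2 Mu:1 Ld:0 B:1 rd:4 wr:1>
#1 MUL src=r0,r1 dispatched  <A:2 Mu:0 Ld:0 B:1 rd:2 wr:0>
#2 MEM src=r2,r0 held:FU  <A:2 Mu:0 Ld:0 B:1 rd:2 wr:0>
#3 ALU src=r3,r5 held:WR_PORT  <A:2 Mu:0 Ld:0 B:1 rd:2 wr:0>
#4 ALU src=r0,r0 held:WR_PORT  <A:2 Mu:0 Ld:0 B:1 rd:2 wr:0>
#5 ALU src=r5,r4 held:WR_PORT  <A:2 Mu:0 Ld:0 B:1 rd:2 wr:0>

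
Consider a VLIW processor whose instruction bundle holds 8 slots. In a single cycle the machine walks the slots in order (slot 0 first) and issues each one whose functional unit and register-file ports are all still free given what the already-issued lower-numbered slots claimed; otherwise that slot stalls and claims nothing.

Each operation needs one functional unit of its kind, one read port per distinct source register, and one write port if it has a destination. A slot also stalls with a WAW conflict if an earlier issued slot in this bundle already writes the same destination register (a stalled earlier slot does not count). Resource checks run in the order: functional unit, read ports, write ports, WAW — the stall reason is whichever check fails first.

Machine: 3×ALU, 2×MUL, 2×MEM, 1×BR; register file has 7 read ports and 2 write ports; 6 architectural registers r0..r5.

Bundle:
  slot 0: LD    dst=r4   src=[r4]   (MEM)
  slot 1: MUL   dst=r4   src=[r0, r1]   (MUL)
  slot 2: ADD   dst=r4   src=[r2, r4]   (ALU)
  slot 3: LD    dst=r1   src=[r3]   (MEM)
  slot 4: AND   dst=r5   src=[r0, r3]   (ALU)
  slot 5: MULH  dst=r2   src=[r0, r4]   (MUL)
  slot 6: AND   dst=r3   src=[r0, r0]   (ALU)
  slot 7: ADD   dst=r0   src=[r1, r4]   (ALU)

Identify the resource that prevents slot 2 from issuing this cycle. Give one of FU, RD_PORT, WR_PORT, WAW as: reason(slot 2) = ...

slot 0 (MEM): ISSUE — free A3,Mu2,Ld1,B1 rp6 wp1
slot 1 (MUL): stall WAW — free A3,Mu2,Ld1,B1 rp6 wp1
slot 2 (ALU): stall WAW — free A3,Mu2,Ld1,B1 rp6 wp1
slot 3 (MEM): ISSUE — free A3,Mu2,Ld0,B1 rp5 wp0
slot 4 (ALU): stall WR_PORT — free A3,Mu2,Ld0,B1 rp5 wp0
slot 5 (MUL): stall WR_PORT — free A3,Mu2,Ld0,B1 rp5 wp0
slot 6 (ALU): stall WR_PORT — free A3,Mu2,Ld0,B1 rp5 wp0
slot 7 (ALU): stall WR_PORT — free A3,Mu2,Ld0,B1 rp5 wp0

reason(slot 2) = WAW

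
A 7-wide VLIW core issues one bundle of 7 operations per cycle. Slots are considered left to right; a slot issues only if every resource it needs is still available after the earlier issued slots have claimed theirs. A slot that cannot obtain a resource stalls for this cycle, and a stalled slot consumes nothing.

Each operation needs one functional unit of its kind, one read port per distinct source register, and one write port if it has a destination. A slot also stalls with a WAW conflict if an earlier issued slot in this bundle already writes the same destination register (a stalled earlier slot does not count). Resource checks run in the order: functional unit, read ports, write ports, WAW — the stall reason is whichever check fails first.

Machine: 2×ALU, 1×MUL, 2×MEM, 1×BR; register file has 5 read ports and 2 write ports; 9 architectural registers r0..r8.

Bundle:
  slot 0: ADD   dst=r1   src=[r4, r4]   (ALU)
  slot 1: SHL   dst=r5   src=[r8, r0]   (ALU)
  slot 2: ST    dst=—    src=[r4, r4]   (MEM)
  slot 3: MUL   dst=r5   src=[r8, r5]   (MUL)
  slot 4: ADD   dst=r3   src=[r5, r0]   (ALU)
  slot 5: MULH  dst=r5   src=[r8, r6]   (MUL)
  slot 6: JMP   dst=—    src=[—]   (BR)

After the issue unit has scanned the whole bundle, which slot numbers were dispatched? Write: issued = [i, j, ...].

#0 ALU src=r4,r4 dispatched  <A:1 Mu:1 Ld:2 B:1 rd:4 wr:1>
#1 ALU src=r8,r0 dispatched  <A:0 Mu:1 Ld:2 B:1 rd:2 wr:0>
#2 MEM src=r4,r4 dispatched  <A:0 Mu:1 Ld:1 B:1 rd:1 wr:0>
#3 MUL src=r8,r5 held:RD_PORT  <A:0 Mu:1 Ld:1 B:1 rd:1 wr:0>
#4 ALU src=r5,r0 held:FU  <A:0 Mu:1 Ld:1 B:1 rd:1 wr:0>
#5 MUL src=r8,r6 held:RD_PORT  <A:0 Mu:1 Ld:1 B:1 rd:1 wr:0>
#6 BR src=- dispatched  <A:0 Mu:1 Ld:1 B:0 rd:1 wr:0>

issued = [0, 1, 2, 6]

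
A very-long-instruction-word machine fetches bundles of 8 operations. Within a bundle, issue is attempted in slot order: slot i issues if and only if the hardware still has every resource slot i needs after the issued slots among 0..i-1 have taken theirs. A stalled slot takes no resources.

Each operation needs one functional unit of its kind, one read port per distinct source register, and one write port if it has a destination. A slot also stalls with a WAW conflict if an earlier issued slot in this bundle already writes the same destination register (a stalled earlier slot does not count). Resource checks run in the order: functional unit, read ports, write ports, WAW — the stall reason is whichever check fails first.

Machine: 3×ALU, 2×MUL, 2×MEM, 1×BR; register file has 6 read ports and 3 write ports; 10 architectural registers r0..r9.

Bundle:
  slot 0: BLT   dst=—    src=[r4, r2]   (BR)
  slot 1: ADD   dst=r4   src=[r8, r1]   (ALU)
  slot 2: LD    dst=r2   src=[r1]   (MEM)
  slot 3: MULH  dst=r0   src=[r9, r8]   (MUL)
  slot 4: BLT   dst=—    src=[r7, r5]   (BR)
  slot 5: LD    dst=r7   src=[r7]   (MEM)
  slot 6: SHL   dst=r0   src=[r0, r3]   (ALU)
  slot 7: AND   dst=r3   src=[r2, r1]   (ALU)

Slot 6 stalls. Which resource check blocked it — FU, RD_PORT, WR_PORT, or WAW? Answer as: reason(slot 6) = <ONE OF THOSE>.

reason(slot 6) = RD_PORT

#0 BR src=r4,r2 dispatched  <A:3 Mu:2 Ld:2 B:0 rd:4 wr:3>
#1 ALU src=r8,r1 dispatched  <A:2 Mu:2 Ld:2 B:0 rd:2 wr:2>
#2 MEM src=r1 dispatched  <A:2 Mu:2 Ld:1 B:0 rd:1 wr:1>
#3 MUL src=r9,r8 held:RD_PORT  <A:2 Mu:2 Ld:1 B:0 rd:1 wr:1>
#4 BR src=r7,r5 held:FU  <A:2 Mu:2 Ld:1 B:0 rd:1 wr:1>
#5 MEM src=r7 dispatched  <A:2 Mu:2 Ld:0 B:0 rd:0 wr:0>
#6 ALU src=r0,r3 held:RD_PORT  <A:2 Mu:2 Ld:0 B:0 rd:0 wr:0>
#7 ALU src=r2,r1 held:RD_PORT  <A:2 Mu:2 Ld:0 B:0 rd:0 wr:0>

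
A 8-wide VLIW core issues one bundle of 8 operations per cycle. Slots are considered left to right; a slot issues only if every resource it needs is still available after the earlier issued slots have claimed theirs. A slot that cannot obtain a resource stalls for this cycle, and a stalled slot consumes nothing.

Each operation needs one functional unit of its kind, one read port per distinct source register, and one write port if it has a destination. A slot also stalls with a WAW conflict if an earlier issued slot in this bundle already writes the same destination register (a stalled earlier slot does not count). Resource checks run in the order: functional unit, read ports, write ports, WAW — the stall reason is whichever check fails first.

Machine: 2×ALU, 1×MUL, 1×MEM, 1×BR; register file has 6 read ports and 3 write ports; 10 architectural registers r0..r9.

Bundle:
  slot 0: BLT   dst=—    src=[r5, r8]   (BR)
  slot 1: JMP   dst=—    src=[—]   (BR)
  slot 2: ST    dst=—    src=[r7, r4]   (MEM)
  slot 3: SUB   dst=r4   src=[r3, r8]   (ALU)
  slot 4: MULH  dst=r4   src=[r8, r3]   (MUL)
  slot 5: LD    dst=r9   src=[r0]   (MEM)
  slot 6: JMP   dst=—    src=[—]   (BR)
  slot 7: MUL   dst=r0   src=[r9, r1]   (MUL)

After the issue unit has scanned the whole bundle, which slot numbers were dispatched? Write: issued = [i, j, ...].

issued = [0, 2, 3]

#0 BR src=r5,r8 dispatched  <A:2 Mu:1 Ld:1 B:0 rd:4 wr:3>
#1 BR src=- held:FU  <A:2 Mu:1 Ld:1 B:0 rd:4 wr:3>
#2 MEM src=r7,r4 dispatched  <A:2 Mu:1 Ld:0 B:0 rd:2 wr:3>
#3 ALU src=r3,r8 dispatched  <A:1 Mu:1 Ld:0 B:0 rd:0 wr:2>
#4 MUL src=r8,r3 held:RD_PORT  <A:1 Mu:1 Ld:0 B:0 rd:0 wr:2>
#5 MEM src=r0 held:FU  <A:1 Mu:1 Ld:0 B:0 rd:0 wr:2>
#6 BR src=- held:FU  <A:1 Mu:1 Ld:0 B:0 rd:0 wr:2>
#7 MUL src=r9,r1 held:RD_PORT  <A:1 Mu:1 Ld:0 B:0 rd:0 wr:2>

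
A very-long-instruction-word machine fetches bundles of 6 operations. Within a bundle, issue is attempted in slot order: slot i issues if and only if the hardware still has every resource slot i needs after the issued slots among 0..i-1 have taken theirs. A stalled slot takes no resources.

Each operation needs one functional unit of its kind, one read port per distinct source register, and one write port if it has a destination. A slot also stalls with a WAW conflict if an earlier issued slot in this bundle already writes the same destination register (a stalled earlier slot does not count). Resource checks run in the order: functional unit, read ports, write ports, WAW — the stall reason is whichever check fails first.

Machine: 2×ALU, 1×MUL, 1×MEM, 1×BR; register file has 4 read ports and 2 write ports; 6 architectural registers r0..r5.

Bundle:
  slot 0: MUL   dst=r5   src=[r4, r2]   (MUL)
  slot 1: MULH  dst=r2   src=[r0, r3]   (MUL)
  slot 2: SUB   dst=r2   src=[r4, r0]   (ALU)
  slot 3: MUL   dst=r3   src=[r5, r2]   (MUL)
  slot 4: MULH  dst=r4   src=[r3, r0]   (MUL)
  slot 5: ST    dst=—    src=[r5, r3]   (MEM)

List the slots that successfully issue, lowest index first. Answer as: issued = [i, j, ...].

issued = [0, 2]

#0 MUL src=r4,r2 dispatched  <A:2 Mu:0 Ld:1 B:1 rd:2 wr:1>
#1 MUL src=r0,r3 held:FU  <A:2 Mu:0 Ld:1 B:1 rd:2 wr:1>
#2 ALU src=r4,r0 dispatched  <A:1 Mu:0 Ld:1 B:1 rd:0 wr:0>
#3 MUL src=r5,r2 held:FU  <A:1 Mu:0 Ld:1 B:1 rd:0 wr:0>
#4 MUL src=r3,r0 held:FU  <A:1 Mu:0 Ld:1 B:1 rd:0 wr:0>
#5 MEM src=r5,r3 held:RD_PORT  <A:1 Mu:0 Ld:1 B:1 rd:0 wr:0>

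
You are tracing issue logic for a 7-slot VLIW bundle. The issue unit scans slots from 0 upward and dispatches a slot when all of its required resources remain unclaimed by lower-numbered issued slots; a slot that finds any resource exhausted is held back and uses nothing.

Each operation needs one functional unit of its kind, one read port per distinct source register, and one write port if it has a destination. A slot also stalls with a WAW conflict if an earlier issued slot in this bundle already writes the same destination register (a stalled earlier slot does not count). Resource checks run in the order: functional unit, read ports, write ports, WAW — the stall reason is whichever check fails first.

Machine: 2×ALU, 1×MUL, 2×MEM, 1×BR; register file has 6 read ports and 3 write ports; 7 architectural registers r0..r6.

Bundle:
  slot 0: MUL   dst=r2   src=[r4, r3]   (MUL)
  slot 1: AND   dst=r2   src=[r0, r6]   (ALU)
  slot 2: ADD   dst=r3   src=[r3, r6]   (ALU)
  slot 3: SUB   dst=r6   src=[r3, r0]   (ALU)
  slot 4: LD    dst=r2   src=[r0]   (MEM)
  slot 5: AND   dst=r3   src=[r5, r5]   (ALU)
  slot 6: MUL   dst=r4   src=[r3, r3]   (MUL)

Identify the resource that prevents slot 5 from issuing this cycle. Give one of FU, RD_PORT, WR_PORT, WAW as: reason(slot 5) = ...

[0] MUL needs rd=2 wr=1: ok; after: ALU=2 MUL=0 MEM=2 BR=1, R=4, W=2
[1] ALU needs rd=2 wr=1: WAW; after: ALU=2 MUL=0 MEM=2 BR=1, R=4, W=2
[2] ALU needs rd=2 wr=1: ok; after: ALU=1 MUL=0 MEM=2 BR=1, R=2, W=1
[3] ALU needs rd=2 wr=1: ok; after: ALU=0 MUL=0 MEM=2 BR=1, R=0, W=0
[4] MEM needs rd=1 wr=1: RD_PORT; after: ALU=0 MUL=0 MEM=2 BR=1, R=0, W=0
[5] ALU needs rd=1 wr=1: FU; after: ALU=0 MUL=0 MEM=2 BR=1, R=0, W=0
[6] MUL needs rd=1 wr=1: FU; after: ALU=0 MUL=0 MEM=2 BR=1, R=0, W=0

reason(slot 5) = FU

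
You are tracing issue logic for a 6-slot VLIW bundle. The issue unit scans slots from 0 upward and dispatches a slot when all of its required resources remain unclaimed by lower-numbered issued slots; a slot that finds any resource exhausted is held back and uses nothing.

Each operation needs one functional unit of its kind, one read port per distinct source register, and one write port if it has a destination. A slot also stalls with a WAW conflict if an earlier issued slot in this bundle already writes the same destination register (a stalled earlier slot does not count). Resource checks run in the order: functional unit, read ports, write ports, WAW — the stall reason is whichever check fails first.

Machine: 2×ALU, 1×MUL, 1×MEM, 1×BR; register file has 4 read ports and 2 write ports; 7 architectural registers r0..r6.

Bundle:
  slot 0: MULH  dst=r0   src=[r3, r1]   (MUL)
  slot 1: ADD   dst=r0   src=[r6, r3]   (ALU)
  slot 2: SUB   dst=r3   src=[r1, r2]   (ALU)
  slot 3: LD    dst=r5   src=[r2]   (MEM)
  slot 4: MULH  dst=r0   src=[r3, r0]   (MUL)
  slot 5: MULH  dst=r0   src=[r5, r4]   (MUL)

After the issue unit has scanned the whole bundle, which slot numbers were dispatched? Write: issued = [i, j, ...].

issued = [0, 2]

(0) want 1×MUL +2rd +1wr — yes → AL2|MU0|ME1|BR1|rd2|wr1
(1) want 1×ALU +2rd +1wr — WAW → AL2|MU0|ME1|BR1|rd2|wr1
(2) want 1×ALU +2rd +1wr — yes → AL1|MU0|ME1|BR1|rd0|wr0
(3) want 1×MEM +1rd +1wr — RD_PORT → AL1|MU0|ME1|BR1|rd0|wr0
(4) want 1×MUL +2rd +1wr — FU → AL1|MU0|ME1|BR1|rd0|wr0
(5) want 1×MUL +2rd +1wr — FU → AL1|MU0|ME1|BR1|rd0|wr0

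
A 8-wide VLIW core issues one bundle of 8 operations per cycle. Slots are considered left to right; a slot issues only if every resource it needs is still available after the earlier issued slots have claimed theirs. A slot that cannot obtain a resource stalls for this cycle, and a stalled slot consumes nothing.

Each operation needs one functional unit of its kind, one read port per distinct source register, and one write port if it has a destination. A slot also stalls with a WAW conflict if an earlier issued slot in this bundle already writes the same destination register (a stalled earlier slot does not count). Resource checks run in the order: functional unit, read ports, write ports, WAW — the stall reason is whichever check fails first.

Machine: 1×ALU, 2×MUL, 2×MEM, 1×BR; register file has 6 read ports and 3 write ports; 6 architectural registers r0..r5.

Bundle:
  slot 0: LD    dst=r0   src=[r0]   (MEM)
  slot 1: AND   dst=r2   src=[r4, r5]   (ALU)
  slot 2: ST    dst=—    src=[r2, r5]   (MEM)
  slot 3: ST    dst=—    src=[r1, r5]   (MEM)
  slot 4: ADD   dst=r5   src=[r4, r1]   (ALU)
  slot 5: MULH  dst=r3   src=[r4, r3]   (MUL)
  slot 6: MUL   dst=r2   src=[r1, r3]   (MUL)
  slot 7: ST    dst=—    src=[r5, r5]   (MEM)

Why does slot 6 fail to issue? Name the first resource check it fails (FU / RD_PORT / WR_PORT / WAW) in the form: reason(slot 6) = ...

slot 0 (MEM): ISSUE — free A1,Mu2,Ld1,B1 rp5 wp2
slot 1 (ALU): ISSUE — free A0,Mu2,Ld1,B1 rp3 wp1
slot 2 (MEM): ISSUE — free A0,Mu2,Ld0,B1 rp1 wp1
slot 3 (MEM): stall FU — free A0,Mu2,Ld0,B1 rp1 wp1
slot 4 (ALU): stall FU — free A0,Mu2,Ld0,B1 rp1 wp1
slot 5 (MUL): stall RD_PORT — free A0,Mu2,Ld0,B1 rp1 wp1
slot 6 (MUL): stall RD_PORT — free A0,Mu2,Ld0,B1 rp1 wp1
slot 7 (MEM): stall FU — free A0,Mu2,Ld0,B1 rp1 wp1

reason(slot 6) = RD_PORT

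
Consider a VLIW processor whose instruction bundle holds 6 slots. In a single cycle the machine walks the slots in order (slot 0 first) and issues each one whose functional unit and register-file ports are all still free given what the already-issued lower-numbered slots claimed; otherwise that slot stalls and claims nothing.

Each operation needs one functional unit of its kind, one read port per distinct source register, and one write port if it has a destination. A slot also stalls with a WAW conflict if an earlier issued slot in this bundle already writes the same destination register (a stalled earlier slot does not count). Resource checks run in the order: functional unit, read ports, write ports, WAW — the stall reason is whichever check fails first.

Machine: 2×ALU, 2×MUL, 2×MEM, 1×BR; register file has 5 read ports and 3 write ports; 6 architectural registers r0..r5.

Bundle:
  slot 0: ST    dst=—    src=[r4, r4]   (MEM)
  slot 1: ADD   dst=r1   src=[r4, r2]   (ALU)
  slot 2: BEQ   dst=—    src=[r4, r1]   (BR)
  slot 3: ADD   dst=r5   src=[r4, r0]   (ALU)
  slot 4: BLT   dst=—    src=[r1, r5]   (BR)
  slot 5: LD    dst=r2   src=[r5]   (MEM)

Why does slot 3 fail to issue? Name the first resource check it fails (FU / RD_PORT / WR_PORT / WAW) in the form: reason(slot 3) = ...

reason(slot 3) = RD_PORT

  0. MEM ⇒ go  {2A/2Mu/1Ld/1B | 4r 3w}
  1. ALU→r1 ⇒ go  {1A/2Mu/1Ld/1B | 2r 2w}
  2. BR ⇒ go  {1A/2Mu/1Ld/0B | 0r 2w}
  3. ALU→r5 ⇒ no(RD_PORT)  {1A/2Mu/1Ld/0B | 0r 2w}
  4. BR ⇒ no(FU)  {1A/2Mu/1Ld/0B | 0r 2w}
  5. MEM→r2 ⇒ no(RD_PORT)  {1A/2Mu/1Ld/0B | 0r 2w}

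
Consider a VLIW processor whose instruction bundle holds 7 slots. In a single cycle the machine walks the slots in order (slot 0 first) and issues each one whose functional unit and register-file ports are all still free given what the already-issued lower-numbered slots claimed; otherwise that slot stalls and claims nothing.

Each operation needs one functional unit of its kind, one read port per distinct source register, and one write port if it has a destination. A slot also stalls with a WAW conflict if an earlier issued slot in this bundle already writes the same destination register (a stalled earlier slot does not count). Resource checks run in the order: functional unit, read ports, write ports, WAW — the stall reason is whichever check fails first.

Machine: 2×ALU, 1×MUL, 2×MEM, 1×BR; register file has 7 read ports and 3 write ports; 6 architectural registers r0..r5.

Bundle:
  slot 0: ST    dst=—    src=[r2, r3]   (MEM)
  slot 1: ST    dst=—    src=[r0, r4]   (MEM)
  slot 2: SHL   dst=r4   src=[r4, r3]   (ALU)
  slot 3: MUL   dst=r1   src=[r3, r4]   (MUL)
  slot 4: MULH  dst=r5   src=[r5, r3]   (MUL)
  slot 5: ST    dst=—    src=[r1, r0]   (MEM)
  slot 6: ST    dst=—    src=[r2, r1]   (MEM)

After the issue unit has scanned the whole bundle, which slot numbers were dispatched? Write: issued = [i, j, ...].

  0. MEM ⇒ go  {2A/1Mu/1Ld/1B | 5r 3w}
  1. MEM ⇒ go  {2A/1Mu/0Ld/1B | 3r 3w}
  2. ALU→r4 ⇒ go  {1A/1Mu/0Ld/1B | 1r 2w}
  3. MUL→r1 ⇒ no(RD_PORT)  {1A/1Mu/0Ld/1B | 1r 2w}
  4. MUL→r5 ⇒ no(RD_PORT)  {1A/1Mu/0Ld/1B | 1r 2w}
  5. MEM ⇒ no(FU)  {1A/1Mu/0Ld/1B | 1r 2w}
  6. MEM ⇒ no(FU)  {1A/1Mu/0Ld/1B | 1r 2w}

issued = [0, 1, 2]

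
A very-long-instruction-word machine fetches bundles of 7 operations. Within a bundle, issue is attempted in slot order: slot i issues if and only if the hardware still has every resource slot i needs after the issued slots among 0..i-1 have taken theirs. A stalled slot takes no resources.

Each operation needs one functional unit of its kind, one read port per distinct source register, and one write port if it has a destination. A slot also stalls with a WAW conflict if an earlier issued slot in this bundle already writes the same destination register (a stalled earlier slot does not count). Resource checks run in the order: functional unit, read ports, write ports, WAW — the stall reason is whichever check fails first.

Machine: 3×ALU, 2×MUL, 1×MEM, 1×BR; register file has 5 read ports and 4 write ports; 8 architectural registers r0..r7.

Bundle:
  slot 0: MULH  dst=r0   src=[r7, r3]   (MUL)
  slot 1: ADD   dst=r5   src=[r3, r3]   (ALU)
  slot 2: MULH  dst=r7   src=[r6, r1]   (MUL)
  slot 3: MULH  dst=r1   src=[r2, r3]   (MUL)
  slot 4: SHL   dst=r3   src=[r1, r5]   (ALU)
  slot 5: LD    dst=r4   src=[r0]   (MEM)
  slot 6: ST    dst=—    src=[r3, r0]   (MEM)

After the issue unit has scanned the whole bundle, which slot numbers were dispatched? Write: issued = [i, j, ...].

  0. MUL→r0 ⇒ go  {3A/1Mu/1Ld/1B | 3r 3w}
  1. ALU→r5 ⇒ go  {2A/1Mu/1Ld/1B | 2r 2w}
  2. MUL→r7 ⇒ go  {2A/0Mu/1Ld/1B | 0r 1w}
  3. MUL→r1 ⇒ no(FU)  {2A/0Mu/1Ld/1B | 0r 1w}
  4. ALU→r3 ⇒ no(RD_PORT)  {2A/0Mu/1Ld/1B | 0r 1w}
  5. MEM→r4 ⇒ no(RD_PORT)  {2A/0Mu/1Ld/1B | 0r 1w}
  6. MEM ⇒ no(RD_PORT)  {2A/0Mu/1Ld/1B | 0r 1w}

issued = [0, 1, 2]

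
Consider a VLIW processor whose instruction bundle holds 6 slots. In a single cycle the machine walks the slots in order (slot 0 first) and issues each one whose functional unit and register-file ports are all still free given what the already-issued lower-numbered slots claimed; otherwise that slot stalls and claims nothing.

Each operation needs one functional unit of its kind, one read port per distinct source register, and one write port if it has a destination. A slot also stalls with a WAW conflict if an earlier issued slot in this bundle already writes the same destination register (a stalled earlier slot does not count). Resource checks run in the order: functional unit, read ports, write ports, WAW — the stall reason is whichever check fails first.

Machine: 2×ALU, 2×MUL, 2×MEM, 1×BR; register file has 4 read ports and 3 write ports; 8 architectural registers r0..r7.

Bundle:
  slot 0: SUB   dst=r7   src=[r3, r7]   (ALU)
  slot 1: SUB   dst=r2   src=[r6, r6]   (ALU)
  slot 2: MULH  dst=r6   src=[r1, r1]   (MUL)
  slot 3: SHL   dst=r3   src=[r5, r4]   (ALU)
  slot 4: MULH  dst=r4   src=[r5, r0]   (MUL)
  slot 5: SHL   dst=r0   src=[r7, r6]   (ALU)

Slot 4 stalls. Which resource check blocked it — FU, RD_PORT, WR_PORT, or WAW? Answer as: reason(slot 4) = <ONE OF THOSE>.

reason(slot 4) = RD_PORT

[0] ALU needs rd=2 wr=1: ok; after: ALU=1 MUL=2 MEM=2 BR=1, R=2, W=2
[1] ALU needs rd=1 wr=1: ok; after: ALU=0 MUL=2 MEM=2 BR=1, R=1, W=1
[2] MUL needs rd=1 wr=1: ok; after: ALU=0 MUL=1 MEM=2 BR=1, R=0, W=0
[3] ALU needs rd=2 wr=1: FU; after: ALU=0 MUL=1 MEM=2 BR=1, R=0, W=0
[4] MUL needs rd=2 wr=1: RD_PORT; after: ALU=0 MUL=1 MEM=2 BR=1, R=0, W=0
[5] ALU needs rd=2 wr=1: FU; after: ALU=0 MUL=1 MEM=2 BR=1, R=0, W=0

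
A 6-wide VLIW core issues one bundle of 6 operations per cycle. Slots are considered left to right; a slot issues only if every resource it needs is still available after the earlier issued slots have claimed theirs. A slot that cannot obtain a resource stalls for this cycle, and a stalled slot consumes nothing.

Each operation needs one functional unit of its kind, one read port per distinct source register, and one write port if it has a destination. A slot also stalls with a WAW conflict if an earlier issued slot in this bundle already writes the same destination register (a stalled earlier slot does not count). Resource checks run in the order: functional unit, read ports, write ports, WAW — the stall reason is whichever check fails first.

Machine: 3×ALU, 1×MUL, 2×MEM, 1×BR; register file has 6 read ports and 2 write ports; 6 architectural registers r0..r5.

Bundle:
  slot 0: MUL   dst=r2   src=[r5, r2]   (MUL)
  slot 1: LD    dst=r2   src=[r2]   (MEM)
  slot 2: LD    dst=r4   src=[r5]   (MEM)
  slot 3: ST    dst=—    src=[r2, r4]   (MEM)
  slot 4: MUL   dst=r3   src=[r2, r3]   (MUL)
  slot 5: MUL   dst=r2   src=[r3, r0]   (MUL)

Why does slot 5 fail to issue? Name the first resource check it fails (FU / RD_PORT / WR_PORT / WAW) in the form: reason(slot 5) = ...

reason(slot 5) = FU

#0 MUL src=r5,r2 dispatched  <A:3 Mu:0 Ld:2 B:1 rd:4 wr:1>
#1 MEM src=r2 held:WAW  <A:3 Mu:0 Ld:2 B:1 rd:4 wr:1>
#2 MEM src=r5 dispatched  <A:3 Mu:0 Ld:1 B:1 rd:3 wr:0>
#3 MEM src=r2,r4 dispatched  <A:3 Mu:0 Ld:0 B:1 rd:1 wr:0>
#4 MUL src=r2,r3 held:FU  <A:3 Mu:0 Ld:0 B:1 rd:1 wr:0>
#5 MUL src=r3,r0 held:FU  <A:3 Mu:0 Ld:0 B:1 rd:1 wr:0>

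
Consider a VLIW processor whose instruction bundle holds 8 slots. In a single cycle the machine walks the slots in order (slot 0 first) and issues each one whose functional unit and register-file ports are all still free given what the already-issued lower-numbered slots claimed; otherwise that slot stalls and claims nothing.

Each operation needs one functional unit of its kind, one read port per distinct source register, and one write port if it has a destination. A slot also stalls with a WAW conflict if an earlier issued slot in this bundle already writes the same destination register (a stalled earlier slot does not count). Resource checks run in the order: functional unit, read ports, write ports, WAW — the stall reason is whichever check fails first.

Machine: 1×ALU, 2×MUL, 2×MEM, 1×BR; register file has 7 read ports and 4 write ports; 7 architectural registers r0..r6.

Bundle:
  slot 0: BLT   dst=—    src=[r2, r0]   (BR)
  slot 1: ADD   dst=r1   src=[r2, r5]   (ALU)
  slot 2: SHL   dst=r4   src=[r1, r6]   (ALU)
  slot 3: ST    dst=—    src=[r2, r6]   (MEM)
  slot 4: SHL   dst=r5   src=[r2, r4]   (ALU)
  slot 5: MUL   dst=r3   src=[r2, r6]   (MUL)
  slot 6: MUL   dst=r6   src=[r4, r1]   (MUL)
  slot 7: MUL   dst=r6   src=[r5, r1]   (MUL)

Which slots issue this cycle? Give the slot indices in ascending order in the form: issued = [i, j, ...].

  0. BR ⇒ go  {1A/2Mu/2Ld/0B | 5r 4w}
  1. ALU→r1 ⇒ go  {0A/2Mu/2Ld/0B | 3r 3w}
  2. ALU→r4 ⇒ no(FU)  {0A/2Mu/2Ld/0B | 3r 3w}
  3. MEM ⇒ go  {0A/2Mu/1Ld/0B | 1r 3w}
  4. ALU→r5 ⇒ no(FU)  {0A/2Mu/1Ld/0B | 1r 3w}
  5. MUL→r3 ⇒ no(RD_PORT)  {0A/2Mu/1Ld/0B | 1r 3w}
  6. MUL→r6 ⇒ no(RD_PORT)  {0A/2Mu/1Ld/0B | 1r 3w}
  7. MUL→r6 ⇒ no(RD_PORT)  {0A/2Mu/1Ld/0B | 1r 3w}

issued = [0, 1, 3]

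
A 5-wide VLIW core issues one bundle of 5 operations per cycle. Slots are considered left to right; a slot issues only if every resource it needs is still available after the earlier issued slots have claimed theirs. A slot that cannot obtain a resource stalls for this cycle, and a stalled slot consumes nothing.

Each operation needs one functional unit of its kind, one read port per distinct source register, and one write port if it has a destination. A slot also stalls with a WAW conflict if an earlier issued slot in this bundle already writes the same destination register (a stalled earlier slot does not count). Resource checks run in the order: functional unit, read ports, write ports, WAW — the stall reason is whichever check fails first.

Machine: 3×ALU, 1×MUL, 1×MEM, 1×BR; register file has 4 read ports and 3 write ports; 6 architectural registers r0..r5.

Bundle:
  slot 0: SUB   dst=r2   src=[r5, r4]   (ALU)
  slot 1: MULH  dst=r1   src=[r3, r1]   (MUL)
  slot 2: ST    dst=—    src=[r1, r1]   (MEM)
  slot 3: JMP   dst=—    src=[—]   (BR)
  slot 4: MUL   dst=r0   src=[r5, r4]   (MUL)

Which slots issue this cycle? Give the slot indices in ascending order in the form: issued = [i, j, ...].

#0 ALU src=r5,r4 dispatched  <A:2 Mu:1 Ld:1 B:1 rd:2 wr:2>
#1 MUL src=r3,r1 dispatched  <A:2 Mu:0 Ld:1 B:1 rd:0 wr:1>
#2 MEM src=r1,r1 held:RD_PORT  <A:2 Mu:0 Ld:1 B:1 rd:0 wr:1>
#3 BR src=- dispatched  <A:2 Mu:0 Ld:1 B:0 rd:0 wr:1>
#4 MUL src=r5,r4 held:FU  <A:2 Mu:0 Ld:1 B:0 rd:0 wr:1>

issued = [0, 1, 3]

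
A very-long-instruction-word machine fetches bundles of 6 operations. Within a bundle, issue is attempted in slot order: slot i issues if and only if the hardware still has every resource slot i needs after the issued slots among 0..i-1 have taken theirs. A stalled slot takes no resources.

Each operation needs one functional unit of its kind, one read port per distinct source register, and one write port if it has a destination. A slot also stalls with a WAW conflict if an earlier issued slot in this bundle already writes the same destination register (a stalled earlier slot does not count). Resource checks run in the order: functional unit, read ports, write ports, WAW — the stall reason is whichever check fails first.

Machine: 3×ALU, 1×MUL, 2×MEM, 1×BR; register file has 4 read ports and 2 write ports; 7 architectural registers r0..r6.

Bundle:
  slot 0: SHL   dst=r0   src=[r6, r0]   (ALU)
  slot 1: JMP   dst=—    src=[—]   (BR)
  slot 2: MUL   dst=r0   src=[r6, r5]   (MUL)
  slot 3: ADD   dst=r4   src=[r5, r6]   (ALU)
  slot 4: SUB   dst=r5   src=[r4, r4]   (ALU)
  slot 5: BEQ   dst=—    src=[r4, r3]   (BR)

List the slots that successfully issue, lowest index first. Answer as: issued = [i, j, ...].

[0] ALU needs rd=2 wr=1: ok; after: ALU=2 MUL=1 MEM=2 BR=1, R=2, W=1
[1] BR needs rd=0 wr=0: ok; after: ALU=2 MUL=1 MEM=2 BR=0, R=2, W=1
[2] MUL needs rd=2 wr=1: WAW; after: ALU=2 MUL=1 MEM=2 BR=0, R=2, W=1
[3] ALU needs rd=2 wr=1: ok; after: ALU=1 MUL=1 MEM=2 BR=0, R=0, W=0
[4] ALU needs rd=1 wr=1: RD_PORT; after: ALU=1 MUL=1 MEM=2 BR=0, R=0, W=0
[5] BR needs rd=2 wr=0: FU; after: ALU=1 MUL=1 MEM=2 BR=0, R=0, W=0

issued = [0, 1, 3]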